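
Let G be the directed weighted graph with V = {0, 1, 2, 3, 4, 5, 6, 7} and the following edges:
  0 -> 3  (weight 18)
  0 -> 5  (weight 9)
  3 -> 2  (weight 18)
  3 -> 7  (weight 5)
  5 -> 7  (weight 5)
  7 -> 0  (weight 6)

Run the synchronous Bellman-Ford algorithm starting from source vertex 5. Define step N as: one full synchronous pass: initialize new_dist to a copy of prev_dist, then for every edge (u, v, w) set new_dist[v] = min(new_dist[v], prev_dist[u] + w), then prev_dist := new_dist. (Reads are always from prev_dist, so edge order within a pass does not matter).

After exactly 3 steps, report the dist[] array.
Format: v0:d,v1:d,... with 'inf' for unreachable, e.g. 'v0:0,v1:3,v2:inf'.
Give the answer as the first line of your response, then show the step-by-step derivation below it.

v0:11,v1:inf,v2:inf,v3:29,v4:inf,v5:0,v6:inf,v7:5

step 1: dist = v0:inf,v1:inf,v2:inf,v3:inf,v4:inf,v5:0,v6:inf,v7:5
step 2: dist = v0:11,v1:inf,v2:inf,v3:inf,v4:inf,v5:0,v6:inf,v7:5
step 3: dist = v0:11,v1:inf,v2:inf,v3:29,v4:inf,v5:0,v6:inf,v7:5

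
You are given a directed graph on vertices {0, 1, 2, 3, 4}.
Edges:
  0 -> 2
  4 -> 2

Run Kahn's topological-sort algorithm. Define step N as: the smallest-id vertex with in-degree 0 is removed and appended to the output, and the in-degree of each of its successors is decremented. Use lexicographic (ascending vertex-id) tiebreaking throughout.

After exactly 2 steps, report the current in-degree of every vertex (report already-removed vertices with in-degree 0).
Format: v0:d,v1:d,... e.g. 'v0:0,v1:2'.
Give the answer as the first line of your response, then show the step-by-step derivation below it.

v0:0,v1:0,v2:1,v3:0,v4:0

step 1: output 0; order=[0]; indeg=(0,0,1,0,0)
step 2: output 1; order=[0,1]; indeg=(0,0,1,0,0)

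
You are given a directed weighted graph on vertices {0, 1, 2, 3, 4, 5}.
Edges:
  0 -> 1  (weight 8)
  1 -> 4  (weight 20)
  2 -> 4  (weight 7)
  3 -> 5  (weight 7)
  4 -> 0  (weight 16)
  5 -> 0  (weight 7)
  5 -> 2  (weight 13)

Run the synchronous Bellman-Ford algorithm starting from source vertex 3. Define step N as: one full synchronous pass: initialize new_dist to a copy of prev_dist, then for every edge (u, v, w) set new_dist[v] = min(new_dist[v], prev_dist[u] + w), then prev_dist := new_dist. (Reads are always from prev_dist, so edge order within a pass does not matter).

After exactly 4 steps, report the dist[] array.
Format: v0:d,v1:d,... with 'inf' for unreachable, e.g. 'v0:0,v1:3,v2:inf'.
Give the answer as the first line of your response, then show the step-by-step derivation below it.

v0:14,v1:22,v2:20,v3:0,v4:27,v5:7

step 1: dist = v0:inf,v1:inf,v2:inf,v3:0,v4:inf,v5:7
step 2: dist = v0:14,v1:inf,v2:20,v3:0,v4:inf,v5:7
step 3: dist = v0:14,v1:22,v2:20,v3:0,v4:27,v5:7
step 4: dist = v0:14,v1:22,v2:20,v3:0,v4:27,v5:7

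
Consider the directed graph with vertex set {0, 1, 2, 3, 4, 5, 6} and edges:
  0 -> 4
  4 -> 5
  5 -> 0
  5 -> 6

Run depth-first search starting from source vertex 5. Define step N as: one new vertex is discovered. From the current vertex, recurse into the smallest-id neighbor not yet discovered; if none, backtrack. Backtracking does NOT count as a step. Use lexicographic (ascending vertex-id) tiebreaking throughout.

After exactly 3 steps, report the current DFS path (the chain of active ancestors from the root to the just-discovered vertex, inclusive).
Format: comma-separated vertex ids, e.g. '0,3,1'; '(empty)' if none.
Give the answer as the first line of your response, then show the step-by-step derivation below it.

5,0,4

step 1: discover 5; path=5; order=5
step 2: discover 0; path=5>0; order=5,0
step 3: discover 4; path=5>0>4; order=5,0,4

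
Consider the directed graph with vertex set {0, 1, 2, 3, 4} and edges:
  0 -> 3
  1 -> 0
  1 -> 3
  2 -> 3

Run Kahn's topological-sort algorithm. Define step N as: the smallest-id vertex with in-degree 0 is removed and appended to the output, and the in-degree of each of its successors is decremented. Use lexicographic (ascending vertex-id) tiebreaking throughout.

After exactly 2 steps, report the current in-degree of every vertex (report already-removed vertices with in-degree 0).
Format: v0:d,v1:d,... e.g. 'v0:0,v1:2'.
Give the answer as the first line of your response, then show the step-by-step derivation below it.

v0:0,v1:0,v2:0,v3:1,v4:0

step 1: output 1; order=[1]; indeg=(0,0,0,2,0)
step 2: output 0; order=[1,0]; indeg=(0,0,0,1,0)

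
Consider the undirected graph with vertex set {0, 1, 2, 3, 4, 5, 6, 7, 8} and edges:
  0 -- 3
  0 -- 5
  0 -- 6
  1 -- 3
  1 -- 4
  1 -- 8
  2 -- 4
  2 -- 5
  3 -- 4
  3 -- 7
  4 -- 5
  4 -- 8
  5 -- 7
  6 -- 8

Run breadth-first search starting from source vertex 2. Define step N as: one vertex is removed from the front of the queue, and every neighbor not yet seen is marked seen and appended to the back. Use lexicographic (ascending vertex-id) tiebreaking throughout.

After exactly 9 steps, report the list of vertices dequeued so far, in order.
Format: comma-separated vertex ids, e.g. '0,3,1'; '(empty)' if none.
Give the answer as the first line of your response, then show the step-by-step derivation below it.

2,4,5,1,3,8,0,7,6

step 1: dequeue 2; queue=[4,5]; order=2
step 2: dequeue 4; queue=[5,1,3,8]; order=2,4
step 3: dequeue 5; queue=[1,3,8,0,7]; order=2,4,5
step 4: dequeue 1; queue=[3,8,0,7]; order=2,4,5,1
step 5: dequeue 3; queue=[8,0,7]; order=2,4,5,1,3
step 6: dequeue 8; queue=[0,7,6]; order=2,4,5,1,3,8
step 7: dequeue 0; queue=[7,6]; order=2,4,5,1,3,8,0
step 8: dequeue 7; queue=[6]; order=2,4,5,1,3,8,0,7
step 9: dequeue 6; queue=[(empty)]; order=2,4,5,1,3,8,0,7,6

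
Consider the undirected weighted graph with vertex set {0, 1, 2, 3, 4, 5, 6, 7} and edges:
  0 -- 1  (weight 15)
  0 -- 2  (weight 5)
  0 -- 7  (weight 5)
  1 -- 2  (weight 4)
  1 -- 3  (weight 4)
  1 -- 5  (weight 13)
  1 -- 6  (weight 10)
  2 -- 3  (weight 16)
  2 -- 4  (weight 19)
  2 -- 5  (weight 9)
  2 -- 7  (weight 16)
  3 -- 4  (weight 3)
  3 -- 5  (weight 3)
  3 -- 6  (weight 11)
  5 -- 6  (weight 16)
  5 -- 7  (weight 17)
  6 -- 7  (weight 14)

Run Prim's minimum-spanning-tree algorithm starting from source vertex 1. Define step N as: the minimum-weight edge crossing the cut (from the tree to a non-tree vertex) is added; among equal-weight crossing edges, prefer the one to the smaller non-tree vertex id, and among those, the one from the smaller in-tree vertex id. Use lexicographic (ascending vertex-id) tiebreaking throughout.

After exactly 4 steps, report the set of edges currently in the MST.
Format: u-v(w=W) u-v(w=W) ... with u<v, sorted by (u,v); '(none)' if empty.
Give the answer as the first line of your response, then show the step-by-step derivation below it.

1-2(w=4) 1-3(w=4) 3-4(w=3) 3-5(w=3)

step 1: add edge 1-2 (w=4); MST = {1-2(w=4)}
step 2: add edge 1-3 (w=4); MST = {1-2(w=4) 1-3(w=4)}
step 3: add edge 3-4 (w=3); MST = {1-2(w=4) 1-3(w=4) 3-4(w=3)}
step 4: add edge 3-5 (w=3); MST = {1-2(w=4) 1-3(w=4) 3-4(w=3) 3-5(w=3)}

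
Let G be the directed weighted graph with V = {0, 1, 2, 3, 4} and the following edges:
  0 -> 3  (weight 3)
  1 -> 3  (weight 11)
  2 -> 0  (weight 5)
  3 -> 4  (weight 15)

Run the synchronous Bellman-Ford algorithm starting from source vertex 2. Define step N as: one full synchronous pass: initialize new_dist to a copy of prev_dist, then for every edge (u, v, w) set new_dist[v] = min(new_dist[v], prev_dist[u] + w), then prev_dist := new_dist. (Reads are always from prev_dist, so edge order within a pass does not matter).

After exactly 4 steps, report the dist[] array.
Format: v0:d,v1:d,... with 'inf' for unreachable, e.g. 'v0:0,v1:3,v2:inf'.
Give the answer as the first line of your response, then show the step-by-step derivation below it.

v0:5,v1:inf,v2:0,v3:8,v4:23

step 1: dist = v0:5,v1:inf,v2:0,v3:inf,v4:inf
step 2: dist = v0:5,v1:inf,v2:0,v3:8,v4:inf
step 3: dist = v0:5,v1:inf,v2:0,v3:8,v4:23
step 4: dist = v0:5,v1:inf,v2:0,v3:8,v4:23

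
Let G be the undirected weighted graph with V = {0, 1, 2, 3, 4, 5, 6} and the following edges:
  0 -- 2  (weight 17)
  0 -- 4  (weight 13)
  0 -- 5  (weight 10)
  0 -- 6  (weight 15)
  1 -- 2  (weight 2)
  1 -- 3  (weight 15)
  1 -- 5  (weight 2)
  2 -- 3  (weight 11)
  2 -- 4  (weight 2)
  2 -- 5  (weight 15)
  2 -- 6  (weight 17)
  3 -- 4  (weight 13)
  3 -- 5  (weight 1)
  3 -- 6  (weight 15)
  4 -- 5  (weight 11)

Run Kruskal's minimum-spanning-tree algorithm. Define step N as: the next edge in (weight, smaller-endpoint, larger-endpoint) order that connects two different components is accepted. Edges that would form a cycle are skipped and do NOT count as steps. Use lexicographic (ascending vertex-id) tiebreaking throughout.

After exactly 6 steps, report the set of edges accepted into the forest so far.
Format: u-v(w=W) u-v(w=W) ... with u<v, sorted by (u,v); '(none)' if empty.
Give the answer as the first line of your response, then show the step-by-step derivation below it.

0-5(w=10) 0-6(w=15) 1-2(w=2) 1-5(w=2) 2-4(w=2) 3-5(w=1)

step 1: add edge 3-5 (w=1); MST = {3-5(w=1)}
step 2: add edge 1-2 (w=2); MST = {1-2(w=2) 3-5(w=1)}
step 3: add edge 1-5 (w=2); MST = {1-2(w=2) 1-5(w=2) 3-5(w=1)}
step 4: add edge 2-4 (w=2); MST = {1-2(w=2) 1-5(w=2) 2-4(w=2) 3-5(w=1)}
step 5: add edge 0-5 (w=10); MST = {0-5(w=10) 1-2(w=2) 1-5(w=2) 2-4(w=2) 3-5(w=1)}
step 6: add edge 0-6 (w=15); MST = {0-5(w=10) 0-6(w=15) 1-2(w=2) 1-5(w=2) 2-4(w=2) 3-5(w=1)}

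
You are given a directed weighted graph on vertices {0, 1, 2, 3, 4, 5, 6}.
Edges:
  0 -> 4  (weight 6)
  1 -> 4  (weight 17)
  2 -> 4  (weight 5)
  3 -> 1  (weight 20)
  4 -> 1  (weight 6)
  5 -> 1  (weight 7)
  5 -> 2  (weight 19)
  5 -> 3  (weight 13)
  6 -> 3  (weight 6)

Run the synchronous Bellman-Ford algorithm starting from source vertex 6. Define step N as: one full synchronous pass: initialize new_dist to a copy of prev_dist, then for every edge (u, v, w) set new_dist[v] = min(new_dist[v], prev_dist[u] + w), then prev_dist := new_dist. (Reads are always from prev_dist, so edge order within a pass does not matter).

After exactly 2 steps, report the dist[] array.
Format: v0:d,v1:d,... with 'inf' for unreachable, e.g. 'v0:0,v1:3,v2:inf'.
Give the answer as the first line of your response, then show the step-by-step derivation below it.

v0:inf,v1:26,v2:inf,v3:6,v4:inf,v5:inf,v6:0

step 1: dist = v0:inf,v1:inf,v2:inf,v3:6,v4:inf,v5:inf,v6:0
step 2: dist = v0:inf,v1:26,v2:inf,v3:6,v4:inf,v5:inf,v6:0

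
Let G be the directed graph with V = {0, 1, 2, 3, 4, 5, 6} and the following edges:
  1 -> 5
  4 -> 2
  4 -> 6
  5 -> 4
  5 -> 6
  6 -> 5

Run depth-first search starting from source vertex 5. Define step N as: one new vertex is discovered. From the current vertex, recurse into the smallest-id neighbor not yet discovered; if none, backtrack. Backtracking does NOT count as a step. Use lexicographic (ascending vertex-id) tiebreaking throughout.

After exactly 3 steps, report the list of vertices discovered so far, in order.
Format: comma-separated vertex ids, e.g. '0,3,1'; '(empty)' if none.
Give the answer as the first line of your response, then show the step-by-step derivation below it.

5,4,2

step 1: discover 5; path=5; order=5
step 2: discover 4; path=5>4; order=5,4
step 3: discover 2; path=5>4>2; order=5,4,2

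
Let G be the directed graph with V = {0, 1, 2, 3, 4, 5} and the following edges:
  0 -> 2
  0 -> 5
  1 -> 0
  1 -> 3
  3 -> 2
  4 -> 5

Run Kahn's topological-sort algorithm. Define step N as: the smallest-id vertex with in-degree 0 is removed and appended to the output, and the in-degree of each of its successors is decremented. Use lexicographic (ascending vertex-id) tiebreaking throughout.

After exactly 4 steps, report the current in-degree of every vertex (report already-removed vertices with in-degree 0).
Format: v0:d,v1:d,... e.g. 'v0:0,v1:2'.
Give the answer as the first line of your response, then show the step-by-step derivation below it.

v0:0,v1:0,v2:0,v3:0,v4:0,v5:1

step 1: output 1; order=[1]; indeg=(0,0,2,0,0,2)
step 2: output 0; order=[1,0]; indeg=(0,0,1,0,0,1)
step 3: output 3; order=[1,0,3]; indeg=(0,0,0,0,0,1)
step 4: output 2; order=[1,0,3,2]; indeg=(0,0,0,0,0,1)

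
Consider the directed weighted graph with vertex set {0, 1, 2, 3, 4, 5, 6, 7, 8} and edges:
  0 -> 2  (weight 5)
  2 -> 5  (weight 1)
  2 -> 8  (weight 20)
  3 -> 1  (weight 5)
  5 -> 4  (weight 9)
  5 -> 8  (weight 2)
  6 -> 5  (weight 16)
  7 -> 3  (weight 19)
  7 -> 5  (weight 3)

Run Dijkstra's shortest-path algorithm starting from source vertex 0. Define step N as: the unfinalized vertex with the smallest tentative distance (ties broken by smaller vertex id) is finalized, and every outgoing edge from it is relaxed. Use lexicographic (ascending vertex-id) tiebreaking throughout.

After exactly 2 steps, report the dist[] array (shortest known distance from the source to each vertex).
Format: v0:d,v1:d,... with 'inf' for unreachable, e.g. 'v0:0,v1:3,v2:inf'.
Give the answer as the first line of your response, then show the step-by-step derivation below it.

v0:0,v1:inf,v2:5,v3:inf,v4:inf,v5:6,v6:inf,v7:inf,v8:25

step 1: dist = v0:0,v1:inf,v2:5,v3:inf,v4:inf,v5:inf,v6:inf,v7:inf,v8:inf
step 2: dist = v0:0,v1:inf,v2:5,v3:inf,v4:inf,v5:6,v6:inf,v7:inf,v8:25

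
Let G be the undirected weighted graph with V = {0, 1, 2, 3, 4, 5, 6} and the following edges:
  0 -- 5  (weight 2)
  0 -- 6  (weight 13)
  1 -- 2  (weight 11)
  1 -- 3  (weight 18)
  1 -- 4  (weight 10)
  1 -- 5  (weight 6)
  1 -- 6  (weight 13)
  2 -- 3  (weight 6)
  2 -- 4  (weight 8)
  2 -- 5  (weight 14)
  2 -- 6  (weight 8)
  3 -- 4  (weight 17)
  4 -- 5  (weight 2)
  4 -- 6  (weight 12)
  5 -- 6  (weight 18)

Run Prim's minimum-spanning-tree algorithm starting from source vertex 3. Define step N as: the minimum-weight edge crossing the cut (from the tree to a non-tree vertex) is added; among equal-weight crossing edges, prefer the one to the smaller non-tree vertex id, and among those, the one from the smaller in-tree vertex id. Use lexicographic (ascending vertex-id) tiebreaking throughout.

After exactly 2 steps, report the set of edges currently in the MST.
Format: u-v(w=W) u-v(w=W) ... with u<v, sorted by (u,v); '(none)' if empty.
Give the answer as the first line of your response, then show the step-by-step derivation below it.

2-3(w=6) 2-4(w=8)

step 1: add edge 2-3 (w=6); MST = {2-3(w=6)}
step 2: add edge 2-4 (w=8); MST = {2-3(w=6) 2-4(w=8)}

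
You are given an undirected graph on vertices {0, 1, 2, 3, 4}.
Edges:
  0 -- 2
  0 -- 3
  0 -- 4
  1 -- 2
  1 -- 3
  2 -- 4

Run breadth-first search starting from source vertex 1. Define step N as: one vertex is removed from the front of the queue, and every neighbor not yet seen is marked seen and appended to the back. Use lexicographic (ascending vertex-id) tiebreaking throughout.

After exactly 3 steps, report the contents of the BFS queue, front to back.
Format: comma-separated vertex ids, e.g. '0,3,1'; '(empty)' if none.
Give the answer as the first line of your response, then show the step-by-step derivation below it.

0,4

step 1: dequeue 1; queue=[2,3]; order=1
step 2: dequeue 2; queue=[3,0,4]; order=1,2
step 3: dequeue 3; queue=[0,4]; order=1,2,3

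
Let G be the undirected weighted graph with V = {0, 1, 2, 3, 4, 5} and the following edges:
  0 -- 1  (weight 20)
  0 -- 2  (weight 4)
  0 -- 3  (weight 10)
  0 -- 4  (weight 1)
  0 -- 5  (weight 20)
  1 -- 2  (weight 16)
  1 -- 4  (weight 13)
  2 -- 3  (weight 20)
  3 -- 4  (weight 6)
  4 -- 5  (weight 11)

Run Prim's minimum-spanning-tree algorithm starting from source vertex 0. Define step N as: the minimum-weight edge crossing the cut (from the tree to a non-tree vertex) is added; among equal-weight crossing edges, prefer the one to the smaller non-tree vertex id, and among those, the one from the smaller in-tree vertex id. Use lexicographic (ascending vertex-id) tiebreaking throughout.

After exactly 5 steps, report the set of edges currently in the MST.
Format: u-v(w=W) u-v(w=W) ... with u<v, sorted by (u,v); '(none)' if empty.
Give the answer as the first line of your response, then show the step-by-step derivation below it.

0-2(w=4) 0-4(w=1) 1-4(w=13) 3-4(w=6) 4-5(w=11)

step 1: add edge 0-4 (w=1); MST = {0-4(w=1)}
step 2: add edge 0-2 (w=4); MST = {0-2(w=4) 0-4(w=1)}
step 3: add edge 3-4 (w=6); MST = {0-2(w=4) 0-4(w=1) 3-4(w=6)}
step 4: add edge 4-5 (w=11); MST = {0-2(w=4) 0-4(w=1) 3-4(w=6) 4-5(w=11)}
step 5: add edge 1-4 (w=13); MST = {0-2(w=4) 0-4(w=1) 1-4(w=13) 3-4(w=6) 4-5(w=11)}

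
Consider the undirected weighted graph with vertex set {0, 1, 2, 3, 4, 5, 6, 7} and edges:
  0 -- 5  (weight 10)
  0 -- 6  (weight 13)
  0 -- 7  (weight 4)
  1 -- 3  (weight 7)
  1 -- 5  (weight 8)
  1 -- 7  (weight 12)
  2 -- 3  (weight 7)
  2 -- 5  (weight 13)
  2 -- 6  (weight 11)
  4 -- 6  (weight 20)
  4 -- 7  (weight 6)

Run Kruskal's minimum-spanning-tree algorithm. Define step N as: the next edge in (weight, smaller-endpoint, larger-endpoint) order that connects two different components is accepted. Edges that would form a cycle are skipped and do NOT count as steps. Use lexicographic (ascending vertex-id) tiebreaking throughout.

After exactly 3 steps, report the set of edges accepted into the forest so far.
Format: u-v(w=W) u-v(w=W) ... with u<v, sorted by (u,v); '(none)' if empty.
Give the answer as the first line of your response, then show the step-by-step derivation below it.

0-7(w=4) 1-3(w=7) 4-7(w=6)

step 1: add edge 0-7 (w=4); MST = {0-7(w=4)}
step 2: add edge 4-7 (w=6); MST = {0-7(w=4) 4-7(w=6)}
step 3: add edge 1-3 (w=7); MST = {0-7(w=4) 1-3(w=7) 4-7(w=6)}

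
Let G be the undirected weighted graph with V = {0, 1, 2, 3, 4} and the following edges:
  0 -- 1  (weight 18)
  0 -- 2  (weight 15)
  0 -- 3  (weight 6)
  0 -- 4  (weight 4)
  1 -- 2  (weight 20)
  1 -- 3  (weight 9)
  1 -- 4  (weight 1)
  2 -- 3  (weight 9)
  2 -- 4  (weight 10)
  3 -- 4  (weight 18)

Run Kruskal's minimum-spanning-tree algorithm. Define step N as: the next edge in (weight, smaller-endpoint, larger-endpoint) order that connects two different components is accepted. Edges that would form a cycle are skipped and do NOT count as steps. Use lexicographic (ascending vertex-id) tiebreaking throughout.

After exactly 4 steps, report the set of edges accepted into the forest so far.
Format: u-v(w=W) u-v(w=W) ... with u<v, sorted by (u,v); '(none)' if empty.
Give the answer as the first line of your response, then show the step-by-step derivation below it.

0-3(w=6) 0-4(w=4) 1-4(w=1) 2-3(w=9)

step 1: add edge 1-4 (w=1); MST = {1-4(w=1)}
step 2: add edge 0-4 (w=4); MST = {0-4(w=4) 1-4(w=1)}
step 3: add edge 0-3 (w=6); MST = {0-3(w=6) 0-4(w=4) 1-4(w=1)}
step 4: add edge 2-3 (w=9); MST = {0-3(w=6) 0-4(w=4) 1-4(w=1) 2-3(w=9)}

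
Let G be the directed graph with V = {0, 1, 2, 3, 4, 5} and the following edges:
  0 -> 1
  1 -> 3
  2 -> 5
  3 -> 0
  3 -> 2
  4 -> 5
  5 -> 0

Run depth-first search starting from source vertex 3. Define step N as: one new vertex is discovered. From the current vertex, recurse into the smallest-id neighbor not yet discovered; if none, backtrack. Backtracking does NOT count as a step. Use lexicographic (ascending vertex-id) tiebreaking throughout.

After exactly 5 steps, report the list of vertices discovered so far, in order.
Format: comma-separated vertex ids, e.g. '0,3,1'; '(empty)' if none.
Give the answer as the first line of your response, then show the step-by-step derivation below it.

3,0,1,2,5

step 1: discover 3; path=3; order=3
step 2: discover 0; path=3>0; order=3,0
step 3: discover 1; path=3>0>1; order=3,0,1
step 4: discover 2; path=3>2; order=3,0,1,2
step 5: discover 5; path=3>2>5; order=3,0,1,2,5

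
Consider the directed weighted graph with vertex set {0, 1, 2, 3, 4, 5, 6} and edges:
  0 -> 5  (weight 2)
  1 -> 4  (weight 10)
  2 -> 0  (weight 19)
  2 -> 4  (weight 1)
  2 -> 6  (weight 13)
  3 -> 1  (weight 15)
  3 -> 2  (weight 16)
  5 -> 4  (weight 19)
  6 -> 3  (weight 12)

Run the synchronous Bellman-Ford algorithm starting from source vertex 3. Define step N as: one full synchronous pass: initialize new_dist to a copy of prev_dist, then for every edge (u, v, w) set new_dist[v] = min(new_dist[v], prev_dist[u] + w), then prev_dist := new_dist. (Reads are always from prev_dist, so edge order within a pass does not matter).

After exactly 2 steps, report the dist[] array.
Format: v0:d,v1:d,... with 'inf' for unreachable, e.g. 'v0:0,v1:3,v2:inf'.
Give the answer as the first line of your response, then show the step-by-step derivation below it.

v0:35,v1:15,v2:16,v3:0,v4:17,v5:inf,v6:29

step 1: dist = v0:inf,v1:15,v2:16,v3:0,v4:inf,v5:inf,v6:inf
step 2: dist = v0:35,v1:15,v2:16,v3:0,v4:17,v5:inf,v6:29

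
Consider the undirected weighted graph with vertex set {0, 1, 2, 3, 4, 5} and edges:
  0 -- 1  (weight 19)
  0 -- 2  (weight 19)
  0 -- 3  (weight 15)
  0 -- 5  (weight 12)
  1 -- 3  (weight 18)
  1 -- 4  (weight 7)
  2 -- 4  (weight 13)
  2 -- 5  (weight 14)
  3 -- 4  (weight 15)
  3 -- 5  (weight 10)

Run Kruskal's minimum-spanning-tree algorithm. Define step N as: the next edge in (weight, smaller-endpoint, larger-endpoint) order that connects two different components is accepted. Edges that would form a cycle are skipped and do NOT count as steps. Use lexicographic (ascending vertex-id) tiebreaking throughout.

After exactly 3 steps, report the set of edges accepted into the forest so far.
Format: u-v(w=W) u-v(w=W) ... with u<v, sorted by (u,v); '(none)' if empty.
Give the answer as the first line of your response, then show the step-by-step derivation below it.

0-5(w=12) 1-4(w=7) 3-5(w=10)

step 1: add edge 1-4 (w=7); MST = {1-4(w=7)}
step 2: add edge 3-5 (w=10); MST = {1-4(w=7) 3-5(w=10)}
step 3: add edge 0-5 (w=12); MST = {0-5(w=12) 1-4(w=7) 3-5(w=10)}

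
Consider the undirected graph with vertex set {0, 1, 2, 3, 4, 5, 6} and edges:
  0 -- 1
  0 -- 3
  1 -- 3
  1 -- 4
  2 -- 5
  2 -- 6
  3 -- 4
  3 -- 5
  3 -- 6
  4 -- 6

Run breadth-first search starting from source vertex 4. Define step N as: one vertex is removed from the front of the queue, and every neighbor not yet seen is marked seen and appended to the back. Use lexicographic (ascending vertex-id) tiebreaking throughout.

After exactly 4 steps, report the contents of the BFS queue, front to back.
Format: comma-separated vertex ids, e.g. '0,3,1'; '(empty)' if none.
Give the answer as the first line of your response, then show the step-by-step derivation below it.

0,5,2

step 1: dequeue 4; queue=[1,3,6]; order=4
step 2: dequeue 1; queue=[3,6,0]; order=4,1
step 3: dequeue 3; queue=[6,0,5]; order=4,1,3
step 4: dequeue 6; queue=[0,5,2]; order=4,1,3,6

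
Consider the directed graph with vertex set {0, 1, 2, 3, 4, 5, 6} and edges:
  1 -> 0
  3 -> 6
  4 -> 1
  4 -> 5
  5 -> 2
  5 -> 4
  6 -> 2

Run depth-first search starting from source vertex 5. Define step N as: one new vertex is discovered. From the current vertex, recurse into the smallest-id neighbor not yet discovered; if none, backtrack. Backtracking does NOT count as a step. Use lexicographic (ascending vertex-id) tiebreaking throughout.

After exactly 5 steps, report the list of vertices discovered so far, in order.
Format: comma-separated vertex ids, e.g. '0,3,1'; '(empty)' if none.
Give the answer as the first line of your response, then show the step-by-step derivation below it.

5,2,4,1,0

step 1: discover 5; path=5; order=5
step 2: discover 2; path=5>2; order=5,2
step 3: discover 4; path=5>4; order=5,2,4
step 4: discover 1; path=5>4>1; order=5,2,4,1
step 5: discover 0; path=5>4>1>0; order=5,2,4,1,0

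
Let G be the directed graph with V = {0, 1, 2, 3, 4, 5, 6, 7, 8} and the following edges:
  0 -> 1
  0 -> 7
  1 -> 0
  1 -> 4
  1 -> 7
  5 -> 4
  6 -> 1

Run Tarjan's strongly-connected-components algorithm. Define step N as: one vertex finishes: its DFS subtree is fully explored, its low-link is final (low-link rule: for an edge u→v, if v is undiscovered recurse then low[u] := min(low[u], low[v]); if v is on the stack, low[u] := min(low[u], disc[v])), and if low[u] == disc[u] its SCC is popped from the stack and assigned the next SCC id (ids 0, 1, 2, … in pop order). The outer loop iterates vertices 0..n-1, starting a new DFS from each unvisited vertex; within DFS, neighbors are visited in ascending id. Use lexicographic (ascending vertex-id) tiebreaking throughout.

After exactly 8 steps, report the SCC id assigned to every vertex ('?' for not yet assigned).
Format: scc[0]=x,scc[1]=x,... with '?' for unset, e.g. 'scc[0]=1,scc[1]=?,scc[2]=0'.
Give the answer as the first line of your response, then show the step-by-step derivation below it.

scc[0]=2,scc[1]=2,scc[2]=3,scc[3]=4,scc[4]=0,scc[5]=5,scc[6]=6,scc[7]=1,scc[8]=?

step 1: low=(low[0]=0,low[1]=0,low[2]=?,low[3]=?,low[4]=2,low[5]=?,low[6]=?,low[7]=?,low[8]=?); scc=(scc[0]=?,scc[1]=?,scc[2]=?,scc[3]=?,scc[4]=0,scc[5]=?,scc[6]=?,scc[7]=?,scc[8]=?)
step 2: low=(low[0]=0,low[1]=0,low[2]=?,low[3]=?,low[4]=2,low[5]=?,low[6]=?,low[7]=3,low[8]=?); scc=(scc[0]=?,scc[1]=?,scc[2]=?,scc[3]=?,scc[4]=0,scc[5]=?,scc[6]=?,scc[7]=1,scc[8]=?)
step 3: low=(low[0]=0,low[1]=0,low[2]=?,low[3]=?,low[4]=2,low[5]=?,low[6]=?,low[7]=3,low[8]=?); scc=(scc[0]=?,scc[1]=?,scc[2]=?,scc[3]=?,scc[4]=0,scc[5]=?,scc[6]=?,scc[7]=1,scc[8]=?)
step 4: low=(low[0]=0,low[1]=0,low[2]=?,low[3]=?,low[4]=2,low[5]=?,low[6]=?,low[7]=3,low[8]=?); scc=(scc[0]=2,scc[1]=2,scc[2]=?,scc[3]=?,scc[4]=0,scc[5]=?,scc[6]=?,scc[7]=1,scc[8]=?)
step 5: low=(low[0]=0,low[1]=0,low[2]=4,low[3]=?,low[4]=2,low[5]=?,low[6]=?,low[7]=3,low[8]=?); scc=(scc[0]=2,scc[1]=2,scc[2]=3,scc[3]=?,scc[4]=0,scc[5]=?,scc[6]=?,scc[7]=1,scc[8]=?)
step 6: low=(low[0]=0,low[1]=0,low[2]=4,low[3]=5,low[4]=2,low[5]=?,low[6]=?,low[7]=3,low[8]=?); scc=(scc[0]=2,scc[1]=2,scc[2]=3,scc[3]=4,scc[4]=0,scc[5]=?,scc[6]=?,scc[7]=1,scc[8]=?)
step 7: low=(low[0]=0,low[1]=0,low[2]=4,low[3]=5,low[4]=2,low[5]=6,low[6]=?,low[7]=3,low[8]=?); scc=(scc[0]=2,scc[1]=2,scc[2]=3,scc[3]=4,scc[4]=0,scc[5]=5,scc[6]=?,scc[7]=1,scc[8]=?)
step 8: low=(low[0]=0,low[1]=0,low[2]=4,low[3]=5,low[4]=2,low[5]=6,low[6]=7,low[7]=3,low[8]=?); scc=(scc[0]=2,scc[1]=2,scc[2]=3,scc[3]=4,scc[4]=0,scc[5]=5,scc[6]=6,scc[7]=1,scc[8]=?)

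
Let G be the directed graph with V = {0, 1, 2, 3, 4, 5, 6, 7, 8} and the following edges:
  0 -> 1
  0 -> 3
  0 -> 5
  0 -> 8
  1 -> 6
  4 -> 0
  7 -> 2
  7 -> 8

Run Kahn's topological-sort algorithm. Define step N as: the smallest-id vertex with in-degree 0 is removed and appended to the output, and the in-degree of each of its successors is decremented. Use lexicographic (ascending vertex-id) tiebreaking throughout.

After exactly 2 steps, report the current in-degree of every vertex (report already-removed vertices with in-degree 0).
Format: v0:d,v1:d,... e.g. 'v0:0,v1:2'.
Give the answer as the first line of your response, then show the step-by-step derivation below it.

v0:0,v1:0,v2:1,v3:0,v4:0,v5:0,v6:1,v7:0,v8:1

step 1: output 4; order=[4]; indeg=(0,1,1,1,0,1,1,0,2)
step 2: output 0; order=[4,0]; indeg=(0,0,1,0,0,0,1,0,1)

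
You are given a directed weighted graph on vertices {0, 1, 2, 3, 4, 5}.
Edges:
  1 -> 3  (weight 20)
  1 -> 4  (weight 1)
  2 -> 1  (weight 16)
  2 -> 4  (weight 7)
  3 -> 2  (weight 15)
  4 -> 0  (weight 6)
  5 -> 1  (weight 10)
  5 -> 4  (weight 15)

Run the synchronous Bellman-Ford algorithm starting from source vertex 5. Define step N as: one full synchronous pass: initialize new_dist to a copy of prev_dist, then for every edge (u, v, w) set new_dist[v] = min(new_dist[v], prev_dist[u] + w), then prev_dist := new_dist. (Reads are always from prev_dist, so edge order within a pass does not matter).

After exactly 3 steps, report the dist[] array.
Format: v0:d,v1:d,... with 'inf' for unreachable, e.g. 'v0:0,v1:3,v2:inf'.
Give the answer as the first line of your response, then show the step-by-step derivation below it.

v0:17,v1:10,v2:45,v3:30,v4:11,v5:0

step 1: dist = v0:inf,v1:10,v2:inf,v3:inf,v4:15,v5:0
step 2: dist = v0:21,v1:10,v2:inf,v3:30,v4:11,v5:0
step 3: dist = v0:17,v1:10,v2:45,v3:30,v4:11,v5:0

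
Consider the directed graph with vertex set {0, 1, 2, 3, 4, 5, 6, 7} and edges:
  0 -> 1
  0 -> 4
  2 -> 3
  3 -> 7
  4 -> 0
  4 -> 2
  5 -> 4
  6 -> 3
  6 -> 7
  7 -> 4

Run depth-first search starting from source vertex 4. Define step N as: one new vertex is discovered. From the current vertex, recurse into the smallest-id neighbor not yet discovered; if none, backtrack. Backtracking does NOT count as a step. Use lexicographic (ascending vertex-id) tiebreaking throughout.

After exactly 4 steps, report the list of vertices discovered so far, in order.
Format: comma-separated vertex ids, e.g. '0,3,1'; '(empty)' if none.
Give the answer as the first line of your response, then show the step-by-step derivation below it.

4,0,1,2

step 1: discover 4; path=4; order=4
step 2: discover 0; path=4>0; order=4,0
step 3: discover 1; path=4>0>1; order=4,0,1
step 4: discover 2; path=4>2; order=4,0,1,2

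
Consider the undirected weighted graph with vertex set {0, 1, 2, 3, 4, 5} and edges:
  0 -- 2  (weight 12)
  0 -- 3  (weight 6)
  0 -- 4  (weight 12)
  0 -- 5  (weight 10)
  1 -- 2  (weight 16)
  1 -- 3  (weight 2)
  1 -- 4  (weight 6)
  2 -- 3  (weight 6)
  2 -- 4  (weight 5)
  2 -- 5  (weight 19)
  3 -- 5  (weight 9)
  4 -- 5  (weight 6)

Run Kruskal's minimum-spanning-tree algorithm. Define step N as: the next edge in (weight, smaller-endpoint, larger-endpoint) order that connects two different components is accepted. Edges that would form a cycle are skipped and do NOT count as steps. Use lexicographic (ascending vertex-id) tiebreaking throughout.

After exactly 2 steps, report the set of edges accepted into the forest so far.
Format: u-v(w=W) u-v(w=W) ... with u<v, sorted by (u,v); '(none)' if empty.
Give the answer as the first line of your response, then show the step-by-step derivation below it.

1-3(w=2) 2-4(w=5)

step 1: add edge 1-3 (w=2); MST = {1-3(w=2)}
step 2: add edge 2-4 (w=5); MST = {1-3(w=2) 2-4(w=5)}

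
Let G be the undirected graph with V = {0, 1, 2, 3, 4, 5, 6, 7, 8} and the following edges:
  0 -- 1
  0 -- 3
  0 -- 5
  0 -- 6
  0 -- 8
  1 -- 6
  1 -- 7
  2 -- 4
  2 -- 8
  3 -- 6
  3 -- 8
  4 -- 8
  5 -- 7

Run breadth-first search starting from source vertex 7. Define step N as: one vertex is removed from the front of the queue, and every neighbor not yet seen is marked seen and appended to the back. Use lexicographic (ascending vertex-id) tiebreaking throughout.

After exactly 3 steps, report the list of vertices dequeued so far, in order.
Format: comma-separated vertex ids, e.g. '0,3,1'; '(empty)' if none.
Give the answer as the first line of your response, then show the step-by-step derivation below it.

7,1,5

step 1: dequeue 7; queue=[1,5]; order=7
step 2: dequeue 1; queue=[5,0,6]; order=7,1
step 3: dequeue 5; queue=[0,6]; order=7,1,5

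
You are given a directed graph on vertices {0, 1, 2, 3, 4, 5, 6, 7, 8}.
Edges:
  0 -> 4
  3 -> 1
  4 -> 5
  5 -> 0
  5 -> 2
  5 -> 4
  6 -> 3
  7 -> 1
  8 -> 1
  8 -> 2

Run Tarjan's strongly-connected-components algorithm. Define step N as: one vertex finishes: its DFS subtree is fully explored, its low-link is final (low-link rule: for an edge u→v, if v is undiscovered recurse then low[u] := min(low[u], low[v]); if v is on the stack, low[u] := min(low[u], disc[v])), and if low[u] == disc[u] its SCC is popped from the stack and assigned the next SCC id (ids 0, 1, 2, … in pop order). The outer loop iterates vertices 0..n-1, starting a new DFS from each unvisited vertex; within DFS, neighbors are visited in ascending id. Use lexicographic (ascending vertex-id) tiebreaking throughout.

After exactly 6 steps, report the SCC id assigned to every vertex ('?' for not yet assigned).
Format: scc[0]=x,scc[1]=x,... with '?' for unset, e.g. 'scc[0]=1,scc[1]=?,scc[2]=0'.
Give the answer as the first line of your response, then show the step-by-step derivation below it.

scc[0]=1,scc[1]=2,scc[2]=0,scc[3]=3,scc[4]=1,scc[5]=1,scc[6]=?,scc[7]=?,scc[8]=?

step 1: low=(low[0]=0,low[1]=?,low[2]=3,low[3]=?,low[4]=1,low[5]=0,low[6]=?,low[7]=?,low[8]=?); scc=(scc[0]=?,scc[1]=?,scc[2]=0,scc[3]=?,scc[4]=?,scc[5]=?,scc[6]=?,scc[7]=?,scc[8]=?)
step 2: low=(low[0]=0,low[1]=?,low[2]=3,low[3]=?,low[4]=1,low[5]=0,low[6]=?,low[7]=?,low[8]=?); scc=(scc[0]=?,scc[1]=?,scc[2]=0,scc[3]=?,scc[4]=?,scc[5]=?,scc[6]=?,scc[7]=?,scc[8]=?)
step 3: low=(low[0]=0,low[1]=?,low[2]=3,low[3]=?,low[4]=0,low[5]=0,low[6]=?,low[7]=?,low[8]=?); scc=(scc[0]=?,scc[1]=?,scc[2]=0,scc[3]=?,scc[4]=?,scc[5]=?,scc[6]=?,scc[7]=?,scc[8]=?)
step 4: low=(low[0]=0,low[1]=?,low[2]=3,low[3]=?,low[4]=0,low[5]=0,low[6]=?,low[7]=?,low[8]=?); scc=(scc[0]=1,scc[1]=?,scc[2]=0,scc[3]=?,scc[4]=1,scc[5]=1,scc[6]=?,scc[7]=?,scc[8]=?)
step 5: low=(low[0]=0,low[1]=4,low[2]=3,low[3]=?,low[4]=0,low[5]=0,low[6]=?,low[7]=?,low[8]=?); scc=(scc[0]=1,scc[1]=2,scc[2]=0,scc[3]=?,scc[4]=1,scc[5]=1,scc[6]=?,scc[7]=?,scc[8]=?)
step 6: low=(low[0]=0,low[1]=4,low[2]=3,low[3]=5,low[4]=0,low[5]=0,low[6]=?,low[7]=?,low[8]=?); scc=(scc[0]=1,scc[1]=2,scc[2]=0,scc[3]=3,scc[4]=1,scc[5]=1,scc[6]=?,scc[7]=?,scc[8]=?)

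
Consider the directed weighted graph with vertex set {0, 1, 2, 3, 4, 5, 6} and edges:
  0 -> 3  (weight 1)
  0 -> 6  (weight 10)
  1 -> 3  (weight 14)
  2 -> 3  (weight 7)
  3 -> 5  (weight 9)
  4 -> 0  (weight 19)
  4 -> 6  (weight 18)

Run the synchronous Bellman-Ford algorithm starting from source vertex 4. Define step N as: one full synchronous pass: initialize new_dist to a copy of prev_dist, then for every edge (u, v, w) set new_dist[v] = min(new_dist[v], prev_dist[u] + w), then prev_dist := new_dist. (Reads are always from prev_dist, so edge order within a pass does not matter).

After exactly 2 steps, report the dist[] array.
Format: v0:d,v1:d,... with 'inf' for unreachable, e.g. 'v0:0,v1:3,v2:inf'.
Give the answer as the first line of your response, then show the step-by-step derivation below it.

v0:19,v1:inf,v2:inf,v3:20,v4:0,v5:inf,v6:18

step 1: dist = v0:19,v1:inf,v2:inf,v3:inf,v4:0,v5:inf,v6:18
step 2: dist = v0:19,v1:inf,v2:inf,v3:20,v4:0,v5:inf,v6:18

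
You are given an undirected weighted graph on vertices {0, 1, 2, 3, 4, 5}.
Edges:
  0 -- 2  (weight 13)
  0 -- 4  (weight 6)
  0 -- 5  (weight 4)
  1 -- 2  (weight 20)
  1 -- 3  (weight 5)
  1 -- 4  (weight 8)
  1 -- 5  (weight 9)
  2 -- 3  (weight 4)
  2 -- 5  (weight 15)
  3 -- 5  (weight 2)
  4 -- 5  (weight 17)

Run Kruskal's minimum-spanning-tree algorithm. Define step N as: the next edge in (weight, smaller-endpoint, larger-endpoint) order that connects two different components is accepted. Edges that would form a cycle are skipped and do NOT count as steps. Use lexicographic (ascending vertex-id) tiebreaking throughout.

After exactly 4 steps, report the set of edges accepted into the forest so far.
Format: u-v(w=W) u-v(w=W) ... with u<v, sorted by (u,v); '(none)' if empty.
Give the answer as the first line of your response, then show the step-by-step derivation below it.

0-5(w=4) 1-3(w=5) 2-3(w=4) 3-5(w=2)

step 1: add edge 3-5 (w=2); MST = {3-5(w=2)}
step 2: add edge 0-5 (w=4); MST = {0-5(w=4) 3-5(w=2)}
step 3: add edge 2-3 (w=4); MST = {0-5(w=4) 2-3(w=4) 3-5(w=2)}
step 4: add edge 1-3 (w=5); MST = {0-5(w=4) 1-3(w=5) 2-3(w=4) 3-5(w=2)}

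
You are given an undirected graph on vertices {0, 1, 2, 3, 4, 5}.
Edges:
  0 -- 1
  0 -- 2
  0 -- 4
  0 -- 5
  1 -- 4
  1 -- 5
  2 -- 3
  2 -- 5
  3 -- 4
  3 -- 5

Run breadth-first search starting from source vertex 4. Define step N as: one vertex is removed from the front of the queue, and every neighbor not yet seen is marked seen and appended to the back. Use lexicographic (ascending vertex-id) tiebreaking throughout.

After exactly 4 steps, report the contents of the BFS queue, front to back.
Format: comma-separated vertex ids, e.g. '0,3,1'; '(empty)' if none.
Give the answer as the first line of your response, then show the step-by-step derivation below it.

2,5

step 1: dequeue 4; queue=[0,1,3]; order=4
step 2: dequeue 0; queue=[1,3,2,5]; order=4,0
step 3: dequeue 1; queue=[3,2,5]; order=4,0,1
step 4: dequeue 3; queue=[2,5]; order=4,0,1,3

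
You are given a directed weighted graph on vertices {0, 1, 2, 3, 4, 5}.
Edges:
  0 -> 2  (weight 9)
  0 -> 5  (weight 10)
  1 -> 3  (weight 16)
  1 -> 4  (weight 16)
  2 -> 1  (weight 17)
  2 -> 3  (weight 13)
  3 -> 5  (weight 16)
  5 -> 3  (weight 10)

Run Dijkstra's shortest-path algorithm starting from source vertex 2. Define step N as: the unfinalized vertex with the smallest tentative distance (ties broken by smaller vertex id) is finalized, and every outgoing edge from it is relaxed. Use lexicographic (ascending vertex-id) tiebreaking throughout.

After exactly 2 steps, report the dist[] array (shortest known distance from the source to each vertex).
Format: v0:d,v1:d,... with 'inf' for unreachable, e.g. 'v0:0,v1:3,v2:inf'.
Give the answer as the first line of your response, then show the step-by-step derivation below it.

v0:inf,v1:17,v2:0,v3:13,v4:inf,v5:29

step 1: dist = v0:inf,v1:17,v2:0,v3:13,v4:inf,v5:inf
step 2: dist = v0:inf,v1:17,v2:0,v3:13,v4:inf,v5:29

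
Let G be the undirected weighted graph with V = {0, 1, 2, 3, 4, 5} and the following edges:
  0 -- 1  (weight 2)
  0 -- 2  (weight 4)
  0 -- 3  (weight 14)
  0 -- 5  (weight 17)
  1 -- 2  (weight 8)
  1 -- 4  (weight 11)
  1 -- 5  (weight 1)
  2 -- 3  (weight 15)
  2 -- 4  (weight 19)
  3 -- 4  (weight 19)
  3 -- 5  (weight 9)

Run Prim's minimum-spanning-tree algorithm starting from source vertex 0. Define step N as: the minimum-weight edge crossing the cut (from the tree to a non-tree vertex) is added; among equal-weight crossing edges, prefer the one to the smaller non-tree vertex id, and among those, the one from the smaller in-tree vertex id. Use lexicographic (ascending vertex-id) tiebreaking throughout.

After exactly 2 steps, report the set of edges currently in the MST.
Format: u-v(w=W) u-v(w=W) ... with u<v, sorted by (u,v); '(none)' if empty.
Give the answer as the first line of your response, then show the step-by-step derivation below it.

0-1(w=2) 1-5(w=1)

step 1: add edge 0-1 (w=2); MST = {0-1(w=2)}
step 2: add edge 1-5 (w=1); MST = {0-1(w=2) 1-5(w=1)}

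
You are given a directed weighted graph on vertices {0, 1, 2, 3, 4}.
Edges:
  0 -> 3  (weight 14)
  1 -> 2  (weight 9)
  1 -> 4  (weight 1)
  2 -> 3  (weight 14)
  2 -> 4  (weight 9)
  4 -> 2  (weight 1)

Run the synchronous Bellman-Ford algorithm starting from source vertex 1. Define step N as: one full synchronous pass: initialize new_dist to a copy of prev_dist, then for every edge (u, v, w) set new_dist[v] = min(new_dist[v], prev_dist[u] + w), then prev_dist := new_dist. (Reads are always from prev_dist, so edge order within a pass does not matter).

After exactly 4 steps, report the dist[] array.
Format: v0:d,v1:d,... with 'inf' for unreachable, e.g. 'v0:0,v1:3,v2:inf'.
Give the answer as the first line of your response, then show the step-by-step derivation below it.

v0:inf,v1:0,v2:2,v3:16,v4:1

step 1: dist = v0:inf,v1:0,v2:9,v3:inf,v4:1
step 2: dist = v0:inf,v1:0,v2:2,v3:23,v4:1
step 3: dist = v0:inf,v1:0,v2:2,v3:16,v4:1
step 4: dist = v0:inf,v1:0,v2:2,v3:16,v4:1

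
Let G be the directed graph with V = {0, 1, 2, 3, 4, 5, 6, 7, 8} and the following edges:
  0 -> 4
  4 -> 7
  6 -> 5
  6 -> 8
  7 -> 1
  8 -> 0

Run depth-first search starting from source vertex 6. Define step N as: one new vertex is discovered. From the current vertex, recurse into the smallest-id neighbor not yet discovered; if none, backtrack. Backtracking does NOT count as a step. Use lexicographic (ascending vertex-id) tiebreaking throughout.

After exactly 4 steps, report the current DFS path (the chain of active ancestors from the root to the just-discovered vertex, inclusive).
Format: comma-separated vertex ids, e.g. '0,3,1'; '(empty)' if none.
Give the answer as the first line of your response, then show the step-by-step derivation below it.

6,8,0

step 1: discover 6; path=6; order=6
step 2: discover 5; path=6>5; order=6,5
step 3: discover 8; path=6>8; order=6,5,8
step 4: discover 0; path=6>8>0; order=6,5,8,0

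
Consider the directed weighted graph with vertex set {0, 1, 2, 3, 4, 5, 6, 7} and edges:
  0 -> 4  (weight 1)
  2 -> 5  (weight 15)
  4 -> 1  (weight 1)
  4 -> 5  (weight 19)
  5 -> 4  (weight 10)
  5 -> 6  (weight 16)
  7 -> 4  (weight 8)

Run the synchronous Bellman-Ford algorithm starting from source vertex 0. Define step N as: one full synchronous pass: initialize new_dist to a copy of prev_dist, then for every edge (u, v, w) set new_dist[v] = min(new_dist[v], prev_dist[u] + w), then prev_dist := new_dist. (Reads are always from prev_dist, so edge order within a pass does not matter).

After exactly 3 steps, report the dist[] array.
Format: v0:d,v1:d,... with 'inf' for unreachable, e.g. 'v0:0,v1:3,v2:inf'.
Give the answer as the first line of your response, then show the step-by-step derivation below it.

v0:0,v1:2,v2:inf,v3:inf,v4:1,v5:20,v6:36,v7:inf

step 1: dist = v0:0,v1:inf,v2:inf,v3:inf,v4:1,v5:inf,v6:inf,v7:inf
step 2: dist = v0:0,v1:2,v2:inf,v3:inf,v4:1,v5:20,v6:inf,v7:inf
step 3: dist = v0:0,v1:2,v2:inf,v3:inf,v4:1,v5:20,v6:36,v7:inf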